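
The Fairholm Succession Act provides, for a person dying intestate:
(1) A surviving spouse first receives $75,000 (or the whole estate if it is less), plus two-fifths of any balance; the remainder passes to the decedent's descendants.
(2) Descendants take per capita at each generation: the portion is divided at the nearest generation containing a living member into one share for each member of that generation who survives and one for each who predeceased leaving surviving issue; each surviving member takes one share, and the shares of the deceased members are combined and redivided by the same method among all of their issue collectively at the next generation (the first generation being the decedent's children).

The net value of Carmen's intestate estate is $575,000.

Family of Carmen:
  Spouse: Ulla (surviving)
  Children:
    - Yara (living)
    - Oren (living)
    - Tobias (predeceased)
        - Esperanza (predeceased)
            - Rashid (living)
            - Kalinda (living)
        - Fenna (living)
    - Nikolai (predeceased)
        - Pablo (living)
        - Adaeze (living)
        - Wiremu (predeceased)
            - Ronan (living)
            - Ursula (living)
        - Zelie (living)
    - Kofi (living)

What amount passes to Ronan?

Ulla first takes $75,000, leaving a balance of $500,000. Ulla then takes two-fifths of the balance ($200,000), for a total of $275,000. The remaining $300,000 passes to the descendants.
The descendants' portion ($300,000) is divided at the children's generation into 5 shares of $60,000. Yara, Oren, and Kofi each take $60,000. The 2 shares of the deceased (Tobias and Nikolai) are combined into a pool of $120,000.
That pool ($120,000) is divided at the grandchildren's generation into 6 shares of $20,000. Fenna, Pablo, Adaeze, and Zelie each take $20,000. The 2 shares of the deceased (Esperanza and Wiremu) are combined into a pool of $40,000.
That pool ($40,000) is divided at the great-grandchildren's generation equally among Rashid, Kalinda, Ronan, and Ursula: $10,000 each.

Ronan receives $10,000.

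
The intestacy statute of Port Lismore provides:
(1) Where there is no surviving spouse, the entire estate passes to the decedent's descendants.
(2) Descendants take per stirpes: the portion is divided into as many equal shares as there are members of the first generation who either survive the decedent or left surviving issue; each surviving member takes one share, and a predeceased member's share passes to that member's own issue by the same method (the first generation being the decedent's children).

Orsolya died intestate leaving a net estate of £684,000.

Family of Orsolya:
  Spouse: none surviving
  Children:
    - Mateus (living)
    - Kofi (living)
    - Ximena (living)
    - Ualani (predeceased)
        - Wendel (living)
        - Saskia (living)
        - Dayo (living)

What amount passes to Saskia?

Saskia receives £57,000.

The entire £684,000 passes to the descendants.
That amount (£684,000) is divided into 4 shares of £171,000: Mateus, Kofi, and Ximena each take £171,000; Ualani's £171,000 share passes to Ualani's issue.
Ualani's share (£171,000) is divided into 3 shares of £57,000: Wendel, Saskia, and Dayo each take £57,000.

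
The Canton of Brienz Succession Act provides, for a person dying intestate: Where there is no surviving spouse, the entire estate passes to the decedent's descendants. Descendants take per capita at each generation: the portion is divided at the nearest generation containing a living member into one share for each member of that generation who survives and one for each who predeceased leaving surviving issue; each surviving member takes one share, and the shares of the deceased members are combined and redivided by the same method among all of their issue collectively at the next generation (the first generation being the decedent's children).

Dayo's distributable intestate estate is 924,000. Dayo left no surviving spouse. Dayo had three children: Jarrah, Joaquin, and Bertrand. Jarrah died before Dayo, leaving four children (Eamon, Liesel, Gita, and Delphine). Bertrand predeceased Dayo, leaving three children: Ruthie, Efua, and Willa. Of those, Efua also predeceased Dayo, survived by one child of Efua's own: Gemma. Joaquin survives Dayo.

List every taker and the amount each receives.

Eamon: 88,000; Liesel: 88,000; Gita: 88,000; Delphine: 88,000; Joaquin: 308,000; Ruthie: 88,000; Gemma: 88,000; Willa: 88,000

The entire 924,000 passes to the descendants.
That amount (924,000) is divided at the children's generation into 3 shares of 308,000. Joaquin takes 308,000. The 2 shares of the deceased (Jarrah and Bertrand) are combined into a pool of 616,000.
That pool (616,000) is divided at the grandchildren's generation into 7 shares of 88,000. Eamon, Liesel, Gita, Delphine, Ruthie, and Willa each take 88,000. The remaining share for the deceased Efua (88,000) is carried to the next generation.
That pool (88,000) passes entirely to Gemma, the sole taker at the great-grandchildren's generation.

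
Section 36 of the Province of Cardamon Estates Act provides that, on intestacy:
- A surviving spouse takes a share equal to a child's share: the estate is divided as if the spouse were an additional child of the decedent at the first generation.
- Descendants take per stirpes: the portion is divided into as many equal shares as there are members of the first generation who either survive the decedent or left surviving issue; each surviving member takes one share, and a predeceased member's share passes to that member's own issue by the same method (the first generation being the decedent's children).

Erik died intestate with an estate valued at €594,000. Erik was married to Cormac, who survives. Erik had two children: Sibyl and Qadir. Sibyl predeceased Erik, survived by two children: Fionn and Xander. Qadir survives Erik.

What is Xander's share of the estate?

The spouse counts as an additional share at the children's level, so there are 3 primary shares of €198,000. Cormac takes one such share (€198,000).
The children's combined portion (€396,000) is divided into 2 shares of €198,000: Qadir takes €198,000; Sibyl's €198,000 share passes to Sibyl's issue.
Sibyl's share (€198,000) is divided into 2 shares of €99,000: Fionn and Xander each take €99,000.

Xander receives €99,000.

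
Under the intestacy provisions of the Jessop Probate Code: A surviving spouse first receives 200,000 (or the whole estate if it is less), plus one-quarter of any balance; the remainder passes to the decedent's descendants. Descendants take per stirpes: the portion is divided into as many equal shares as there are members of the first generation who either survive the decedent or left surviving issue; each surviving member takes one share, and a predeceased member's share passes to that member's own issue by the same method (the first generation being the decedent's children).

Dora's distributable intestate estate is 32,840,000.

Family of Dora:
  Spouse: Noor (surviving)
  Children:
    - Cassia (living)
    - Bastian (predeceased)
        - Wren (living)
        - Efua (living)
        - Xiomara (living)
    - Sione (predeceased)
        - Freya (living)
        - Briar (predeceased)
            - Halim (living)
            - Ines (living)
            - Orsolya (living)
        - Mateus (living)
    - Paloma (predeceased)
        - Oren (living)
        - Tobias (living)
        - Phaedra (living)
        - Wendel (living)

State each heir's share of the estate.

Noor: 8,360,000; Cassia: 6,120,000; Wren: 2,040,000; Efua: 2,040,000; Xiomara: 2,040,000; Freya: 2,040,000; Halim: 680,000; Ines: 680,000; Orsolya: 680,000; Mateus: 2,040,000; Oren: 1,530,000; Tobias: 1,530,000; Phaedra: 1,530,000; Wendel: 1,530,000

Noor first takes 200,000, leaving a balance of 32,640,000. Noor then takes one-quarter of the balance (8,160,000), for a total of 8,360,000. The remaining 24,480,000 passes to the descendants.
The descendants' portion (24,480,000) is divided into 4 shares of 6,120,000: Cassia takes 6,120,000; Bastian's 6,120,000 share passes to Bastian's issue; Sione's 6,120,000 share passes to Sione's issue; Paloma's 6,120,000 share passes to Paloma's issue.
Bastian's share (6,120,000) is divided into 3 shares of 2,040,000: Wren, Efua, and Xiomara each take 2,040,000.
Sione's share (6,120,000) is divided into 3 shares of 2,040,000: Freya and Mateus each take 2,040,000; Briar's 2,040,000 share passes to Briar's issue.
Briar's share (2,040,000) is divided into 3 shares of 680,000: Halim, Ines, and Orsolya each take 680,000.
Paloma's share (6,120,000) is divided into 4 shares of 1,530,000: Oren, Tobias, Phaedra, and Wendel each take 1,530,000.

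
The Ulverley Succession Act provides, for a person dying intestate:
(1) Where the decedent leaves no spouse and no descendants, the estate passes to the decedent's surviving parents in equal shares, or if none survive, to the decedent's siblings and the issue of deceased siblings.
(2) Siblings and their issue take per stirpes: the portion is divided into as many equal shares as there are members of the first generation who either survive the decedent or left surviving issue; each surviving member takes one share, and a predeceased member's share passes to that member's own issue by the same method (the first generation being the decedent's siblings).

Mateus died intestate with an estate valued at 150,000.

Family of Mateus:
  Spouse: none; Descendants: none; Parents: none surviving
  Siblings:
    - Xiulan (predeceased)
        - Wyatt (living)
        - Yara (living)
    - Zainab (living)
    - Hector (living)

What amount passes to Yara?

Yara receives 25,000.

The entire 150,000 passes to the siblings and their issue.
That amount (150,000) is divided into 3 shares of 50,000: Zainab and Hector each take 50,000; Xiulan's 50,000 share passes to Xiulan's issue.
Xiulan's share (50,000) is divided into 2 shares of 25,000: Wyatt and Yara each take 25,000.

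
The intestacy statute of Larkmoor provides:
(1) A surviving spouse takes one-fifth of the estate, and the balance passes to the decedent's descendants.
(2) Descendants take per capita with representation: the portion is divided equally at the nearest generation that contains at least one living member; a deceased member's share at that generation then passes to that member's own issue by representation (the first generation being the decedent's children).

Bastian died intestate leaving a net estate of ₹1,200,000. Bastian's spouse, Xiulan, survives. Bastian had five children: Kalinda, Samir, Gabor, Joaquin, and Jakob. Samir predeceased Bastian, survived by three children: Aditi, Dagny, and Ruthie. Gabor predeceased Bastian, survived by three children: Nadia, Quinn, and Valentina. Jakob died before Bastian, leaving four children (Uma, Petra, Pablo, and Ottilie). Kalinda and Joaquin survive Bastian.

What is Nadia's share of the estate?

Xiulan takes one-fifth of ₹1,200,000 = ₹240,000. The remaining ₹960,000 passes to the descendants.
The descendants' portion (₹960,000) is divided into 5 shares of ₹192,000: Kalinda and Joaquin each take ₹192,000; Samir's ₹192,000 share passes to Samir's issue; Gabor's ₹192,000 share passes to Gabor's issue; Jakob's ₹192,000 share passes to Jakob's issue.
Samir's share (₹192,000) is divided into 3 shares of ₹64,000: Aditi, Dagny, and Ruthie each take ₹64,000.
Gabor's share (₹192,000) is divided into 3 shares of ₹64,000: Nadia, Quinn, and Valentina each take ₹64,000.
Jakob's share (₹192,000) is divided into 4 shares of ₹48,000: Uma, Petra, Pablo, and Ottilie each take ₹48,000.

Nadia receives ₹64,000.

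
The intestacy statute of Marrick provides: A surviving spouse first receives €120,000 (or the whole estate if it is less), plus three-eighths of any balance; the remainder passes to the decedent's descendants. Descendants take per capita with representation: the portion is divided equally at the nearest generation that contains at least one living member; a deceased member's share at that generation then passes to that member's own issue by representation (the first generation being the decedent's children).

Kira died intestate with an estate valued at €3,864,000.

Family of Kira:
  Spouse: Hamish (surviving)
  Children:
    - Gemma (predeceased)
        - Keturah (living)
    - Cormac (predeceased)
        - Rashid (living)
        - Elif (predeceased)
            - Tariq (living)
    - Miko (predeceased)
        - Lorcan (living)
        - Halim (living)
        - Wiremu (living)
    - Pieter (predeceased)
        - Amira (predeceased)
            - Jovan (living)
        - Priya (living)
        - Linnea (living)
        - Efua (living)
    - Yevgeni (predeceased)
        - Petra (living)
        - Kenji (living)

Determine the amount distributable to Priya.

Priya receives €195,000.

Hamish first takes €120,000, leaving a balance of €3,744,000. Hamish then takes three-eighths of the balance (€1,404,000), for a total of €1,524,000. The remaining €2,340,000 passes to the descendants.
No child survives, so the initial division is made at the grandchildren's generation.
The descendants' portion (€2,340,000) is divided into 12 shares of €195,000: Keturah, Rashid, Lorcan, Halim, Wiremu, Priya, Linnea, Efua, Petra, and Kenji each take €195,000; Elif's €195,000 share passes to Elif's issue; Amira's €195,000 share passes to Amira's issue.
Elif's share (€195,000) passes entirely to Tariq.
Amira's share (€195,000) passes entirely to Jovan.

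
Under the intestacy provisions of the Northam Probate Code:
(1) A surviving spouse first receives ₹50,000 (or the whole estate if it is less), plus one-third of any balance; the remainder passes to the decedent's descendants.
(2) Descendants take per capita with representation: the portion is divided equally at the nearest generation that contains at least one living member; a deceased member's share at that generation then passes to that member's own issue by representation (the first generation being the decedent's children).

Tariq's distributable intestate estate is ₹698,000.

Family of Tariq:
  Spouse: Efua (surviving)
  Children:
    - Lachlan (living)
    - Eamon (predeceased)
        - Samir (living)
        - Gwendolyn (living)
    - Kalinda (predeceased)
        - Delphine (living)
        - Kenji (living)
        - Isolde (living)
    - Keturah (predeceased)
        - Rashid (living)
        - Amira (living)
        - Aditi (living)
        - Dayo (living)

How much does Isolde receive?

Efua first takes ₹50,000, leaving a balance of ₹648,000. Efua then takes one-third of the balance (₹216,000), for a total of ₹266,000. The remaining ₹432,000 passes to the descendants.
The descendants' portion (₹432,000) is divided into 4 shares of ₹108,000: Lachlan takes ₹108,000; Eamon's ₹108,000 share passes to Eamon's issue; Kalinda's ₹108,000 share passes to Kalinda's issue; Keturah's ₹108,000 share passes to Keturah's issue.
Eamon's share (₹108,000) is divided into 2 shares of ₹54,000: Samir and Gwendolyn each take ₹54,000.
Kalinda's share (₹108,000) is divided into 3 shares of ₹36,000: Delphine, Kenji, and Isolde each take ₹36,000.
Keturah's share (₹108,000) is divided into 4 shares of ₹27,000: Rashid, Amira, Aditi, and Dayo each take ₹27,000.

Isolde receives ₹36,000.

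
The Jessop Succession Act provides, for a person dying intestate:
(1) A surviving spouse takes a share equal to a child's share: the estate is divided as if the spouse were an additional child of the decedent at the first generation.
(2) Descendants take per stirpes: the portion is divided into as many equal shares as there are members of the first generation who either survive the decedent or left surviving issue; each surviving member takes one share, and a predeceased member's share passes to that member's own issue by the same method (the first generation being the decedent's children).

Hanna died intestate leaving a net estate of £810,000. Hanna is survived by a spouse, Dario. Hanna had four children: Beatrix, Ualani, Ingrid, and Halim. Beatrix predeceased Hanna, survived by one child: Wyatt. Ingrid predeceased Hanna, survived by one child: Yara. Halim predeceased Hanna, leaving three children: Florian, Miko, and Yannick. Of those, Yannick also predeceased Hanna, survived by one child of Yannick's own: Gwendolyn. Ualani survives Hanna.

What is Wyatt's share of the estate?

Wyatt receives £162,000.

The spouse counts as an additional share at the children's level, so there are 5 primary shares of £162,000. Dario takes one such share (£162,000).
The children's combined portion (£648,000) is divided into 4 shares of £162,000: Ualani takes £162,000; Beatrix's £162,000 share passes to Beatrix's issue; Ingrid's £162,000 share passes to Ingrid's issue; Halim's £162,000 share passes to Halim's issue.
Beatrix's share (£162,000) passes entirely to Wyatt.
Ingrid's share (£162,000) passes entirely to Yara.
Halim's share (£162,000) is divided into 3 shares of £54,000: Florian and Miko each take £54,000; Yannick's £54,000 share passes to Yannick's issue.
Yannick's share (£54,000) passes entirely to Gwendolyn.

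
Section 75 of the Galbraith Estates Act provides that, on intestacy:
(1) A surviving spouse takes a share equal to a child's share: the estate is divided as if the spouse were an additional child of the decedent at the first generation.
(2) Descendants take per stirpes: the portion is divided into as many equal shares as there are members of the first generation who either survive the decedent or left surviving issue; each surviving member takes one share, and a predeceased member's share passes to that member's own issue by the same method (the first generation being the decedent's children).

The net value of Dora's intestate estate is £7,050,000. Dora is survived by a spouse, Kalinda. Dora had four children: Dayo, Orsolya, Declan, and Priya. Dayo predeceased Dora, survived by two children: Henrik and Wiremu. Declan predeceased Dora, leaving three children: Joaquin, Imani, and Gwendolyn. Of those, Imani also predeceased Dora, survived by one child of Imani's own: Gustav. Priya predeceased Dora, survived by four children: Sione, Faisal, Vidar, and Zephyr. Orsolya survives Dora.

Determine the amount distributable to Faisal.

The spouse counts as an additional share at the children's level, so there are 5 primary shares of £1,410,000. Kalinda takes one such share (£1,410,000).
The children's combined portion (£5,640,000) is divided into 4 shares of £1,410,000: Orsolya takes £1,410,000; Dayo's £1,410,000 share passes to Dayo's issue; Declan's £1,410,000 share passes to Declan's issue; Priya's £1,410,000 share passes to Priya's issue.
Dayo's share (£1,410,000) is divided into 2 shares of £705,000: Henrik and Wiremu each take £705,000.
Declan's share (£1,410,000) is divided into 3 shares of £470,000: Joaquin and Gwendolyn each take £470,000; Imani's £470,000 share passes to Imani's issue.
Imani's share (£470,000) passes entirely to Gustav.
Priya's share (£1,410,000) is divided into 4 shares of £352,500: Sione, Faisal, Vidar, and Zephyr each take £352,500.

Faisal receives £352,500.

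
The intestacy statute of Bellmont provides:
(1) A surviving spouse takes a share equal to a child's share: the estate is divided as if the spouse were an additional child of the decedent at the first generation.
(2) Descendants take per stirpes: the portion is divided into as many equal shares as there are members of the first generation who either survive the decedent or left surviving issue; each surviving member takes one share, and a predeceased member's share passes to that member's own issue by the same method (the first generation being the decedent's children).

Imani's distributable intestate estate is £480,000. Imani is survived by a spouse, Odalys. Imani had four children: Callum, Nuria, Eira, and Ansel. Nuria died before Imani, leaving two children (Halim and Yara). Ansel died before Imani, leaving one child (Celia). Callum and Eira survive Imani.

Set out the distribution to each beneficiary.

Odalys: £96,000; Callum: £96,000; Halim: £48,000; Yara: £48,000; Eira: £96,000; Celia: £96,000

The spouse counts as an additional share at the children's level, so there are 5 primary shares of £96,000. Odalys takes one such share (£96,000).
The children's combined portion (£384,000) is divided into 4 shares of £96,000: Callum and Eira each take £96,000; Nuria's £96,000 share passes to Nuria's issue; Ansel's £96,000 share passes to Ansel's issue.
Nuria's share (£96,000) is divided into 2 shares of £48,000: Halim and Yara each take £48,000.
Ansel's share (£96,000) passes entirely to Celia.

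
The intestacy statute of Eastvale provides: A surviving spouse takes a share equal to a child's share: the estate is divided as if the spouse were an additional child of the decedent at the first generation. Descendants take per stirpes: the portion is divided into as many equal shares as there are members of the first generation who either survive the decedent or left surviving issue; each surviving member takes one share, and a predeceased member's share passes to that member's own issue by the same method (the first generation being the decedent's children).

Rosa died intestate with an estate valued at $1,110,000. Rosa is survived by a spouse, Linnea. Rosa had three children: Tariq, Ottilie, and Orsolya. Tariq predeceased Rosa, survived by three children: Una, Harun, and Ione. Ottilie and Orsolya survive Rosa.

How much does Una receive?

The spouse counts as an additional share at the children's level, so there are 4 primary shares of $277,500. Linnea takes one such share ($277,500).
The children's combined portion ($832,500) is divided into 3 shares of $277,500: Ottilie and Orsolya each take $277,500; Tariq's $277,500 share passes to Tariq's issue.
Tariq's share ($277,500) is divided into 3 shares of $92,500: Una, Harun, and Ione each take $92,500.

Una receives $92,500.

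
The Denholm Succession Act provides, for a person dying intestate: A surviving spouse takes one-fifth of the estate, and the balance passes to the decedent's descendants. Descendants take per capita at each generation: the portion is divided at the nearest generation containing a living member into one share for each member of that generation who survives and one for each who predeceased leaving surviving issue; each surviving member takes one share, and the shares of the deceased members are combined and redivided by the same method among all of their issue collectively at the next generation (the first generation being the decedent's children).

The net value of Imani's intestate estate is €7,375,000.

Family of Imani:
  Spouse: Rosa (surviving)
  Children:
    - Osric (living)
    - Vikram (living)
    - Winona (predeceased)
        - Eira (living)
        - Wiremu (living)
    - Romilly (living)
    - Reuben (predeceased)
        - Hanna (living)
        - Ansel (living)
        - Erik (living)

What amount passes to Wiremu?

Wiremu receives €472,000.

Rosa takes one-fifth of €7,375,000 = €1,475,000. The remaining €5,900,000 passes to the descendants.
The descendants' portion (€5,900,000) is divided at the children's generation into 5 shares of €1,180,000. Osric, Vikram, and Romilly each take €1,180,000. The 2 shares of the deceased (Winona and Reuben) are combined into a pool of €2,360,000.
That pool (€2,360,000) is divided at the grandchildren's generation equally among Eira, Wiremu, Hanna, Ansel, and Erik: €472,000 each.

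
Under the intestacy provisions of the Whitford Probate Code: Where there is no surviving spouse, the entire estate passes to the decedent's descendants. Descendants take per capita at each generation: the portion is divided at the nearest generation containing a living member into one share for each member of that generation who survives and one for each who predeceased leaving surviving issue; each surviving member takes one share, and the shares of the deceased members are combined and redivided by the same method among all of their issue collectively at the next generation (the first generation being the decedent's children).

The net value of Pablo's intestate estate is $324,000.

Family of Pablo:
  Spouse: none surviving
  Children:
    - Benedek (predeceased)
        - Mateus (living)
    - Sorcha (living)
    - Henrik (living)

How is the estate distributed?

Mateus: $108,000; Sorcha: $108,000; Henrik: $108,000

The entire $324,000 passes to the descendants.
That amount ($324,000) is divided at the children's generation into 3 shares of $108,000. Sorcha and Henrik each take $108,000. The remaining share for the deceased Benedek ($108,000) is carried to the next generation.
That pool ($108,000) passes entirely to Mateus, the sole taker at the grandchildren's generation.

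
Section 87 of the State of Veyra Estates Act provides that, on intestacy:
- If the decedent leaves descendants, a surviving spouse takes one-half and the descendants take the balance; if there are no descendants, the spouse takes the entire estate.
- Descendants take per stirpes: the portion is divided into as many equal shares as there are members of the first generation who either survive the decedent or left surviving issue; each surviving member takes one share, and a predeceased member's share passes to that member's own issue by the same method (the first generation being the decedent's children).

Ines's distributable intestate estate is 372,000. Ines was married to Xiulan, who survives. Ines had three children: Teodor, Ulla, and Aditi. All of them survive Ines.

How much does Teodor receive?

Xiulan takes one-half of 372,000 = 186,000. The remaining 186,000 passes to the descendants.
The descendants' portion (186,000) is divided into 3 shares of 62,000: Teodor, Ulla, and Aditi each take 62,000.

Teodor receives 62,000.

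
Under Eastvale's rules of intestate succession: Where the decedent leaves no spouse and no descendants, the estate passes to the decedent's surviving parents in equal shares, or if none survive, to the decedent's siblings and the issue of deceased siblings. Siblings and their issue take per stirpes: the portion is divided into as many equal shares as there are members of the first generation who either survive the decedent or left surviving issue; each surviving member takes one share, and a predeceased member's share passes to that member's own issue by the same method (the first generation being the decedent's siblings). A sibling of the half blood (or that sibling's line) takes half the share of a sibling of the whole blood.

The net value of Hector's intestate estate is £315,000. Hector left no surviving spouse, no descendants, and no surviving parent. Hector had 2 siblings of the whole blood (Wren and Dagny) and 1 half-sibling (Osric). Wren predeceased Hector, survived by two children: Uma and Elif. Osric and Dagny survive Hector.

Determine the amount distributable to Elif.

Elif receives £63,000.

The entire £315,000 passes to the siblings and their issue.
Counting each half-blood sibling's line as half a unit, there are 5/2 units in £315,000, so one unit is £126,000. Whole-blood lines (Wren and Dagny) take £126,000 each; half-blood lines (Osric) take £63,000 each.
Wren's share (£126,000) is divided into 2 shares of £63,000: Uma and Elif each take £63,000.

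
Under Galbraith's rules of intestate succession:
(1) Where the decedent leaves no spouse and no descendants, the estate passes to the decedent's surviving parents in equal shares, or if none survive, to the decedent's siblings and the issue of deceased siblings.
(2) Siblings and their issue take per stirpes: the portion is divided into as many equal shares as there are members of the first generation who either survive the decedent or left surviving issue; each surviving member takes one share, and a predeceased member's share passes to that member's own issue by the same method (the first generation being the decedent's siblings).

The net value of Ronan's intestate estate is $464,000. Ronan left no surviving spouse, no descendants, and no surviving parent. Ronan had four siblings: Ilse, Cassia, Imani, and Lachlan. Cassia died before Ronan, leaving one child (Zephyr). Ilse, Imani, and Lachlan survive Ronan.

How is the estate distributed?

Ilse: $116,000; Zephyr: $116,000; Imani: $116,000; Lachlan: $116,000

The entire $464,000 passes to the siblings and their issue.
That amount ($464,000) is divided into 4 shares of $116,000: Ilse, Imani, and Lachlan each take $116,000; Cassia's $116,000 share passes to Cassia's issue.
Cassia's share ($116,000) passes entirely to Zephyr.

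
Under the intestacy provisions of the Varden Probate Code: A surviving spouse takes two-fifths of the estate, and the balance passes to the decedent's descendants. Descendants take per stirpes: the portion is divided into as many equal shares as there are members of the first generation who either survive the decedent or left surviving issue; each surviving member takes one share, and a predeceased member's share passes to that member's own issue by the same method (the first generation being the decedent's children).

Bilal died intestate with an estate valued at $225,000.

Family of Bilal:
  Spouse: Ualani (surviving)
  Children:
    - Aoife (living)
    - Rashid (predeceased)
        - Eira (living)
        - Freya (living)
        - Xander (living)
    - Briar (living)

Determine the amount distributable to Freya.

Freya receives $15,000.

Ualani takes two-fifths of $225,000 = $90,000. The remaining $135,000 passes to the descendants.
The descendants' portion ($135,000) is divided into 3 shares of $45,000: Aoife and Briar each take $45,000; Rashid's $45,000 share passes to Rashid's issue.
Rashid's share ($45,000) is divided into 3 shares of $15,000: Eira, Freya, and Xander each take $15,000.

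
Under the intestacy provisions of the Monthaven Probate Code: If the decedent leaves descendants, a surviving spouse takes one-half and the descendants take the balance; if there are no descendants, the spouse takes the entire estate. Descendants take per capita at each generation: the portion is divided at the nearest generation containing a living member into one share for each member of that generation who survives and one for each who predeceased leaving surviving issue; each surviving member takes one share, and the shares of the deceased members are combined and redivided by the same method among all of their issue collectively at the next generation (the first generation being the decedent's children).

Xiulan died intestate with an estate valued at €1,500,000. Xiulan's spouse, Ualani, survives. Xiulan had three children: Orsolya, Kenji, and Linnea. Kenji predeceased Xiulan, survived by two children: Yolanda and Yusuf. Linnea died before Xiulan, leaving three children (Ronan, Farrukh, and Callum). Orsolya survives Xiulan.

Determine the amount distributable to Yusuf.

Ualani takes one-half of €1,500,000 = €750,000. The remaining €750,000 passes to the descendants.
The descendants' portion (€750,000) is divided at the children's generation into 3 shares of €250,000. Orsolya takes €250,000. The 2 shares of the deceased (Kenji and Linnea) are combined into a pool of €500,000.
That pool (€500,000) is divided at the grandchildren's generation equally among Yolanda, Yusuf, Ronan, Farrukh, and Callum: €100,000 each.

Yusuf receives €100,000.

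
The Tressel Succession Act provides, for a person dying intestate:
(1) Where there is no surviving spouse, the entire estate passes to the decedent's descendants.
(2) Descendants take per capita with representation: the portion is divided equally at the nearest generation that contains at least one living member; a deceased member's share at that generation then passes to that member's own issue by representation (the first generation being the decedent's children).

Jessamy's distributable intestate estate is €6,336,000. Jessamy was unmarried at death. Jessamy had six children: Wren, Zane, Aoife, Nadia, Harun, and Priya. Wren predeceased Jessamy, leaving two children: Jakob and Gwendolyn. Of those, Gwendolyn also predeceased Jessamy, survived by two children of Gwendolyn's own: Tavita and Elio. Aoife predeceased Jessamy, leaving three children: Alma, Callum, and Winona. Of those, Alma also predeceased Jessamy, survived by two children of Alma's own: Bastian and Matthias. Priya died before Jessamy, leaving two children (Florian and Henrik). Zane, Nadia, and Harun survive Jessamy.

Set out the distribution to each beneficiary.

Jakob: €528,000; Tavita: €264,000; Elio: €264,000; Zane: €1,056,000; Bastian: €176,000; Matthias: €176,000; Callum: €352,000; Winona: €352,000; Nadia: €1,056,000; Harun: €1,056,000; Florian: €528,000; Henrik: €528,000

The entire €6,336,000 passes to the descendants.
That amount (€6,336,000) is divided into 6 shares of €1,056,000: Zane, Nadia, and Harun each take €1,056,000; Wren's €1,056,000 share passes to Wren's issue; Aoife's €1,056,000 share passes to Aoife's issue; Priya's €1,056,000 share passes to Priya's issue.
Wren's share (€1,056,000) is divided into 2 shares of €528,000: Jakob takes €528,000; Gwendolyn's €528,000 share passes to Gwendolyn's issue.
Gwendolyn's share (€528,000) is divided into 2 shares of €264,000: Tavita and Elio each take €264,000.
Aoife's share (€1,056,000) is divided into 3 shares of €352,000: Callum and Winona each take €352,000; Alma's €352,000 share passes to Alma's issue.
Alma's share (€352,000) is divided into 2 shares of €176,000: Bastian and Matthias each take €176,000.
Priya's share (€1,056,000) is divided into 2 shares of €528,000: Florian and Henrik each take €528,000.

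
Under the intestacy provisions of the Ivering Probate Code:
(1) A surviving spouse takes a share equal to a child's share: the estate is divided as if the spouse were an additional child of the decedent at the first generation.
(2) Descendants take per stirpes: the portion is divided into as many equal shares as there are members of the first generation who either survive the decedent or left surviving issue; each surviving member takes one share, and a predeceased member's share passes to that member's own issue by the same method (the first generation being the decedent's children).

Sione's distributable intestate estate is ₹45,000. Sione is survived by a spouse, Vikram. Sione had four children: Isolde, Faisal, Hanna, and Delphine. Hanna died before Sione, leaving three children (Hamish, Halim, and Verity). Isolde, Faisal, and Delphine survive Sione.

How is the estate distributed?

Vikram: ₹9,000; Isolde: ₹9,000; Faisal: ₹9,000; Hamish: ₹3,000; Halim: ₹3,000; Verity: ₹3,000; Delphine: ₹9,000

The spouse counts as an additional share at the children's level, so there are 5 primary shares of ₹9,000. Vikram takes one such share (₹9,000).
The children's combined portion (₹36,000) is divided into 4 shares of ₹9,000: Isolde, Faisal, and Delphine each take ₹9,000; Hanna's ₹9,000 share passes to Hanna's issue.
Hanna's share (₹9,000) is divided into 3 shares of ₹3,000: Hamish, Halim, and Verity each take ₹3,000.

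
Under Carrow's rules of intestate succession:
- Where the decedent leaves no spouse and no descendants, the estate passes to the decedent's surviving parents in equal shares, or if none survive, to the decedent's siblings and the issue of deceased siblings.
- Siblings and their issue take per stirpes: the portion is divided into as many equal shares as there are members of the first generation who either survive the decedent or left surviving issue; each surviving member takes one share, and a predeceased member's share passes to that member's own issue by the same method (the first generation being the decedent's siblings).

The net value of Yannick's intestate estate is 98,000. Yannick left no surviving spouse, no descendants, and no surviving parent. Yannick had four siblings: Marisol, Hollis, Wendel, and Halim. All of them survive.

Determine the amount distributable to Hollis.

The entire 98,000 passes to the siblings and their issue.
That amount (98,000) is divided into 4 shares of 24,500: Marisol, Hollis, Wendel, and Halim each take 24,500.

Hollis receives 24,500.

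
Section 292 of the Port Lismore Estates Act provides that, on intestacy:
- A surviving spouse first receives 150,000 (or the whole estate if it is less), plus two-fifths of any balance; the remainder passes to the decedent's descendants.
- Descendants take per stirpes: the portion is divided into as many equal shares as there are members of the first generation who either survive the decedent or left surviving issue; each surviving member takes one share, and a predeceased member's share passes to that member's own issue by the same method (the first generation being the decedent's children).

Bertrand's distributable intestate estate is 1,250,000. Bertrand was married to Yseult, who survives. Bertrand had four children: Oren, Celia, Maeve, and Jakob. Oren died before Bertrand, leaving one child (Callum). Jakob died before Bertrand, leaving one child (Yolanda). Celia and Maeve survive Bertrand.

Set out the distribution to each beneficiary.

Yseult: 590,000; Callum: 165,000; Celia: 165,000; Maeve: 165,000; Yolanda: 165,000

Yseult first takes 150,000, leaving a balance of 1,100,000. Yseult then takes two-fifths of the balance (440,000), for a total of 590,000. The remaining 660,000 passes to the descendants.
The descendants' portion (660,000) is divided into 4 shares of 165,000: Celia and Maeve each take 165,000; Oren's 165,000 share passes to Oren's issue; Jakob's 165,000 share passes to Jakob's issue.
Oren's share (165,000) passes entirely to Callum.
Jakob's share (165,000) passes entirely to Yolanda.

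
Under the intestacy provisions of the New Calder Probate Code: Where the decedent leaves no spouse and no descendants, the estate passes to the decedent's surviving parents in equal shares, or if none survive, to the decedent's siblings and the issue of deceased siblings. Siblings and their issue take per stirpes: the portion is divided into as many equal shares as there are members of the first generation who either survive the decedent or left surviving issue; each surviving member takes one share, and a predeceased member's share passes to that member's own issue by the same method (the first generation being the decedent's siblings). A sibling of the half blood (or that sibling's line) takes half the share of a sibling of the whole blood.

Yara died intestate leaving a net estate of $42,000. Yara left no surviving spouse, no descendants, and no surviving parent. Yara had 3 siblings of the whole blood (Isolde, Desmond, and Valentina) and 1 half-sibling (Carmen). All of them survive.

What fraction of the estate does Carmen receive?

Carmen receives 1/7 of the estate.

The entire $42,000 passes to the siblings and their issue.
Counting each half-blood sibling's line as half a unit, there are 7/2 units in $42,000, so one unit is $12,000. Whole-blood lines (Isolde, Desmond, and Valentina) take $12,000 each; half-blood lines (Carmen) take $6,000 each.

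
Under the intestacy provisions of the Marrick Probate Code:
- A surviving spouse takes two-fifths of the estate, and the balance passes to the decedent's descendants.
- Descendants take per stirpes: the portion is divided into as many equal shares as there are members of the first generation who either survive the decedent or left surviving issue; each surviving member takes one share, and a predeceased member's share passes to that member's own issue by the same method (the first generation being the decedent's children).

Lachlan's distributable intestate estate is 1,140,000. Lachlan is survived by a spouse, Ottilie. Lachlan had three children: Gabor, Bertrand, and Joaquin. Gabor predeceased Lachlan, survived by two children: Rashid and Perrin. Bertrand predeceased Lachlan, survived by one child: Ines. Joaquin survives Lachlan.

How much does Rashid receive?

Rashid receives 114,000.

Ottilie takes two-fifths of 1,140,000 = 456,000. The remaining 684,000 passes to the descendants.
The descendants' portion (684,000) is divided into 3 shares of 228,000: Joaquin takes 228,000; Gabor's 228,000 share passes to Gabor's issue; Bertrand's 228,000 share passes to Bertrand's issue.
Gabor's share (228,000) is divided into 2 shares of 114,000: Rashid and Perrin each take 114,000.
Bertrand's share (228,000) passes entirely to Ines.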